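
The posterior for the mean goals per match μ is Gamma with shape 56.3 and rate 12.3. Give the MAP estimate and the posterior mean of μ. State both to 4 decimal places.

MAP = 4.4959; posterior mean = 4.5772

Mode = (α−1)/β = 55.3/12.3 = 4.4959.
Mean = α/β = 56.3/12.3 = 4.5772.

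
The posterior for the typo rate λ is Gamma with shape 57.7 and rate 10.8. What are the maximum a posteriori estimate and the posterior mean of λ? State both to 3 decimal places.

MAP: 5.250. Posterior mean: 5.343.

Mode = (α−1)/β = 56.7/10.8 = 5.250.
Mean = α/β = 57.7/10.8 = 5.343.
Mean > mode: the posterior has a right tail.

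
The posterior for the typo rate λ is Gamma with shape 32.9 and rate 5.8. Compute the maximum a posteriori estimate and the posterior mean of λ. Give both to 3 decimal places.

MAP = 5.500, posterior mean = 5.672

Mode = (α−1)/β = 31.9/5.8 = 5.500.
Mean = α/β = 32.9/5.8 = 5.672.
The posterior is right-skewed, so the mean exceeds the mode.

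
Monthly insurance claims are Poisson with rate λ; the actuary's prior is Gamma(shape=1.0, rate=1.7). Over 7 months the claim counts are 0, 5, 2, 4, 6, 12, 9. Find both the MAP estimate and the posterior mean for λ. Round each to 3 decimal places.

Σ counts = 38. Posterior: Gamma(shape = 1.0+38 = 39.0, rate = 1.7+7 = 8.7).
Mode = (α−1)/β = 38.0/8.7 = 4.368.
Mean = α/β = 39.0/8.7 = 4.483.

λ_MAP = 4.368, E[λ|data] = 4.483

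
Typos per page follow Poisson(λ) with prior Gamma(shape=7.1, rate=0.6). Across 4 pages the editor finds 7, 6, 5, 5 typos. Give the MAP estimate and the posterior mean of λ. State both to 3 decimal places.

Σ counts = 23. Posterior: Gamma(shape = 7.1+23 = 30.1, rate = 0.6+4 = 4.6).
Mode = (α−1)/β = 29.1/4.6 = 6.326.
Mean = α/β = 30.1/4.6 = 6.543.
The mean is pulled above the mode by the posterior's right skew.

λ_MAP = 6.326, E[λ|data] = 6.543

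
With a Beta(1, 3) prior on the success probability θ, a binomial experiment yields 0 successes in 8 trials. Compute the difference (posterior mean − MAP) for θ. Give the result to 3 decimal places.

Posterior: Beta(1+0, 3+8) = Beta(1, 11).
Since α = 1 ≤ 1 and β > 1, the Beta density is monotone decreasing on [0,1]; the mode is at 0.
Mean = 1/(1+11) = 0.083.
Difference = 0.083 − 0.000 = 0.083.
The mean is pulled above the mode by the posterior's right skew.

0.083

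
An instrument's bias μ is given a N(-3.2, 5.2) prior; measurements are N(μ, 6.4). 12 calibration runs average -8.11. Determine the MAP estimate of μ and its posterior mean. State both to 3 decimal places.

Posterior for μ is Normal. Precision-weighted mean: (1/5.2·-3.2 + 12/6.4·-8.11) / (1/5.2 + 12/6.4) = -7.653.
A Normal posterior is symmetric, so mode = mean.

μ_MAP = -7.653, E[μ|data] = -7.653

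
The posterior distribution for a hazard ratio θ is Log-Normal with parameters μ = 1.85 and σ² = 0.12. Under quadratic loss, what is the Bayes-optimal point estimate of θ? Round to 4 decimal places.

6.7531

Mode = exp(μ − σ²) = exp(1.73) = 5.6407.
Mean = exp(μ + σ²/2) = exp(1.910) = 6.7531.
Quadratic loss ⇒ the optimal estimator is the posterior mean.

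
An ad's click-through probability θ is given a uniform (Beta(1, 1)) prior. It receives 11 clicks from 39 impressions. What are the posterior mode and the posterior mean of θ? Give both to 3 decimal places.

posterior mode = 0.282, posterior mean = 0.293

Posterior: Beta(1+11, 1+28) = Beta(12, 29).
Mode = (12−1)/(12+29−2) = 11/39 = 0.282.
With a flat prior the MAP equals the MLE, 11/39.
Mean = 12/(12+29) = 12/41 = 0.293.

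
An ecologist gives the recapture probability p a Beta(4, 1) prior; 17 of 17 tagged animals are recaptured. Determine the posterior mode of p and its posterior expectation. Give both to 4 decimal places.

p_MAP = 1.0000, E[p|data] = 0.9545

Posterior: Beta(4+17, 1+0) = Beta(21, 1).
Since β = 1 ≤ 1 and α > 1, the Beta density is monotone increasing on [0,1]; the mode is at 1.
Mean = 21/(21+1) = 0.9545.
Left-skewed posterior ⇒ mean < mode.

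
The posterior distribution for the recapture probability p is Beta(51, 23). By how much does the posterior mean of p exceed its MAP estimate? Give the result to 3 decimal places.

-0.005

Mode = (51−1)/(51+23−2) = 50/72 = 0.694.
Mean = 51/(51+23) = 51/74 = 0.689.
Difference = 0.689 − 0.694 = -0.005.
Mode > mean: the posterior has a left tail.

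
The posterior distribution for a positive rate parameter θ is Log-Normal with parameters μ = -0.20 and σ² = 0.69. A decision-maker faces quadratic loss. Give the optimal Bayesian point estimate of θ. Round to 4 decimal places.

1.1560

Mode = exp(μ − σ²) = exp(-0.89) = 0.4107.
Mean = exp(μ + σ²/2) = exp(0.145) = 1.1560.
Quadratic loss ⇒ the optimal estimator is the posterior mean.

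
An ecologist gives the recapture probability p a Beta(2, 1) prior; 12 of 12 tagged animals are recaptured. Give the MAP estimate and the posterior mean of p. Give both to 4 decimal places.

Posterior: Beta(2+12, 1+0) = Beta(14, 1).
Since β = 1 ≤ 1 and α > 1, the Beta density is monotone increasing on [0,1]; the mode is at 1.
Mean = 14/(14+1) = 0.9333.
Left-skewed posterior ⇒ mean < mode.

MAP = 1.0000; posterior mean = 0.9333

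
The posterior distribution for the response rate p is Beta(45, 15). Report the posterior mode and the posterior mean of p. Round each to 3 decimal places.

MAP = 0.759, posterior mean = 0.750

Mode = (45−1)/(45+15−2) = 44/58 = 0.759.
Mean = 45/(45+15) = 45/60 = 0.750.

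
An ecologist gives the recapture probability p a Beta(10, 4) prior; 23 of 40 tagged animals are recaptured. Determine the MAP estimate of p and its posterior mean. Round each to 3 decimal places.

Posterior: Beta(10+23, 4+17) = Beta(33, 21).
Mode = (33−1)/(33+21−2) = 32/52 = 0.615.
Mean = 33/(33+21) = 33/54 = 0.611.

MAP: 0.615. Posterior mean: 0.611.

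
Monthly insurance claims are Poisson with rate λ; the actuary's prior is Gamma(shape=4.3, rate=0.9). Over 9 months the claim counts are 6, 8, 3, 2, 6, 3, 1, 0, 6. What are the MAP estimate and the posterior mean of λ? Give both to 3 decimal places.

MAP = 3.869, posterior mean = 3.970

Σ counts = 35. Posterior: Gamma(shape = 4.3+35 = 39.3, rate = 0.9+9 = 9.9).
Mode = (α−1)/β = 38.3/9.9 = 3.869.
Mean = α/β = 39.3/9.9 = 3.970.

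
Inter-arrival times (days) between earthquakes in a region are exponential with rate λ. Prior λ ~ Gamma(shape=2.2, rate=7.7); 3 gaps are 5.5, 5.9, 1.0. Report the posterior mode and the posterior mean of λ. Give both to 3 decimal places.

Σ times = 12.4. Posterior: Gamma(shape = 2.2+3 = 5.2, rate = 7.7+12.4 = 20.1).
Mode = (α−1)/β = 4.2/20.1 = 0.209.
Mean = α/β = 5.2/20.1 = 0.259.

MAP = 0.209; posterior mean = 0.259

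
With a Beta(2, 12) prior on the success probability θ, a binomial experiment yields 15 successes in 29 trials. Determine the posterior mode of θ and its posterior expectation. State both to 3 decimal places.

θ_MAP = 0.390, E[θ|data] = 0.395

Posterior: Beta(2+15, 12+14) = Beta(17, 26).
Mode = (17−1)/(17+26−2) = 16/41 = 0.390.
Mean = 17/(17+26) = 17/43 = 0.395.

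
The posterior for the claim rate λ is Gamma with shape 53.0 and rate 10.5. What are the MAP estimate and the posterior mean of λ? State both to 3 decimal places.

Mode = (α−1)/β = 52.0/10.5 = 4.952.
Mean = α/β = 53.0/10.5 = 5.048.

MAP estimate = 4.952, posterior mean = 5.048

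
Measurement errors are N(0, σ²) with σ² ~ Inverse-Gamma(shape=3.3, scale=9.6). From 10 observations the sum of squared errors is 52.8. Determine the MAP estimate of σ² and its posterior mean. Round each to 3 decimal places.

MAP estimate = 3.871, posterior mean = 4.932

Posterior: Inverse-Gamma(shape = 3.3+10/2 = 8.3, scale = 9.6+52.8/2 = 36.0).
Mode = β/(α+1) = 36.0/9.3 = 3.871.
Mean = β/(α−1) = 36.0/7.3 = 4.932.
The posterior is right-skewed, so the mean exceeds the mode.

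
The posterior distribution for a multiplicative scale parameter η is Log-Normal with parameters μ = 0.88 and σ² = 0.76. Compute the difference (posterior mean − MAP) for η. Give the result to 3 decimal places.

2.398

Mode = exp(μ − σ²) = exp(0.12) = 1.127.
Mean = exp(μ + σ²/2) = exp(1.260) = 3.525.
Difference = 3.525 − 1.127 = 2.398.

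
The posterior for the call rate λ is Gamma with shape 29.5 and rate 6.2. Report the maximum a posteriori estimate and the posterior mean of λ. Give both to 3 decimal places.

Mode = (α−1)/β = 28.5/6.2 = 4.597.
Mean = α/β = 29.5/6.2 = 4.758.
The mean is pulled above the mode by the posterior's right skew.

maximum a posteriori estimate = 4.597, posterior mean = 4.758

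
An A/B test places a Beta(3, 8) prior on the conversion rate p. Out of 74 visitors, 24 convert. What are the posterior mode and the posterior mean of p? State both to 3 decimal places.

posterior mode = 0.313, posterior mean = 0.318

Posterior: Beta(3+24, 8+50) = Beta(27, 58).
Mode = (27−1)/(27+58−2) = 26/83 = 0.313.
Mean = 27/(27+58) = 27/85 = 0.318.
The posterior is right-skewed, so the mean exceeds the mode.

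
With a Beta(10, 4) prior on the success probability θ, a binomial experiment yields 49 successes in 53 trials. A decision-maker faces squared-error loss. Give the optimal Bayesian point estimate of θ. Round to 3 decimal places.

Posterior: Beta(10+49, 4+4) = Beta(59, 8).
Mode = (59−1)/(59+8−2) = 58/65 = 0.892.
Mean = 59/(59+8) = 59/67 = 0.881.
Squared-error loss ⇒ the optimal estimator is the posterior mean.

0.881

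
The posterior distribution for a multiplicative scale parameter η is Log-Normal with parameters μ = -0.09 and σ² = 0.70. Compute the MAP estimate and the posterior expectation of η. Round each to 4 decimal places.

Mode = exp(μ − σ²) = exp(-0.79) = 0.4538.
Mean = exp(μ + σ²/2) = exp(0.260) = 1.2969.

MAP: 0.4538. Posterior mean: 1.2969.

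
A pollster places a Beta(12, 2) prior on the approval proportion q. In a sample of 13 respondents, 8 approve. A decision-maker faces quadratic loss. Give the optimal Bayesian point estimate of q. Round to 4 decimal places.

Posterior: Beta(12+8, 2+5) = Beta(20, 7).
Mode = (20−1)/(20+7−2) = 19/25 = 0.7600.
Mean = 20/(20+7) = 20/27 = 0.7407.
Quadratic loss ⇒ the optimal estimator is the posterior mean.

0.7407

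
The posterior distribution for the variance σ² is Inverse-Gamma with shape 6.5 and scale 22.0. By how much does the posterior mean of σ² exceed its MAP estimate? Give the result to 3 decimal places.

Mode = β/(α+1) = 22.0/7.5 = 2.933.
Mean = β/(α−1) = 22.0/5.5 = 4.000.
Difference = 4.000 − 2.933 = 1.067.

1.067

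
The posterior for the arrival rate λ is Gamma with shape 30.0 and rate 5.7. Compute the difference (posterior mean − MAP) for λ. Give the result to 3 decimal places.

Mode = (α−1)/β = 29.0/5.7 = 5.088.
Mean = α/β = 30.0/5.7 = 5.263.
Difference = 5.263 − 5.088 = 0.175.
Right-skewed posterior ⇒ mode < mean.

0.175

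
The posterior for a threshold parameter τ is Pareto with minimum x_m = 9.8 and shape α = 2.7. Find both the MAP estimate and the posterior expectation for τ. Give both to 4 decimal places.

The Pareto density is strictly decreasing on [x_m, ∞), so the mode is x_m = 9.8000.
Mean = α·x_m/(α−1) = 2.7·9.8/1.7 = 15.5647.

MAP: 9.8000. Posterior mean: 15.5647.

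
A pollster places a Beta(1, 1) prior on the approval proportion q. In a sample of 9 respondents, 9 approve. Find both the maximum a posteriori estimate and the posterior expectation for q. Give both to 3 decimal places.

Posterior: Beta(1+9, 1+0) = Beta(10, 1).
Since β = 1 ≤ 1 and α > 1, the Beta density is monotone increasing on [0,1]; the mode is at 1.
Mean = 10/(10+1) = 0.909.

MAP = 1.000; posterior mean = 0.909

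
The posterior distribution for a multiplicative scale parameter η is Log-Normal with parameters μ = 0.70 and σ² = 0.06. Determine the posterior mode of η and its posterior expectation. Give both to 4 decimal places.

MAP = 1.8965, posterior mean = 2.0751

Mode = exp(μ − σ²) = exp(0.64) = 1.8965.
Mean = exp(μ + σ²/2) = exp(0.730) = 2.0751.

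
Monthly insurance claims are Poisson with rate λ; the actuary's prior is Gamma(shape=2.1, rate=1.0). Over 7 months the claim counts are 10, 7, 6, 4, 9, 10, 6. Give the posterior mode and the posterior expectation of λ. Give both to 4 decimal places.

Σ counts = 52. Posterior: Gamma(shape = 2.1+52 = 54.1, rate = 1.0+7 = 8.0).
Mode = (α−1)/β = 53.1/8.0 = 6.6375.
Mean = α/β = 54.1/8.0 = 6.7625.

posterior mode = 6.6375, posterior expectation = 6.7625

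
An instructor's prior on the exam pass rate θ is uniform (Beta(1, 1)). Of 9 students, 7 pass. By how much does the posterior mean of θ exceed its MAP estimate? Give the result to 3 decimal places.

-0.051

Posterior: Beta(1+7, 1+2) = Beta(8, 3).
Mode = (8−1)/(8+3−2) = 7/9 = 0.778.
With a flat prior the MAP equals the MLE, 7/9.
Mean = 8/(8+3) = 8/11 = 0.727.
Difference = 0.727 − 0.778 = -0.051.
Mode > mean: the posterior has a left tail.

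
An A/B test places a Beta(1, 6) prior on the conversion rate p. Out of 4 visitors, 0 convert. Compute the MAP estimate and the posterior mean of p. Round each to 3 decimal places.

MAP = 0.000; posterior mean = 0.091

Posterior: Beta(1+0, 6+4) = Beta(1, 10).
Since α = 1 ≤ 1 and β > 1, the Beta density is monotone decreasing on [0,1]; the mode is at 0.
Mean = 1/(1+10) = 0.091.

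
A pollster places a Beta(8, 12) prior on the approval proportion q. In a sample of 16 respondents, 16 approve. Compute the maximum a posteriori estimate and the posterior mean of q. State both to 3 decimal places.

MAP: 0.676. Posterior mean: 0.667.

Posterior: Beta(8+16, 12+0) = Beta(24, 12).
Mode = (24−1)/(24+12−2) = 23/34 = 0.676.
Mean = 24/(24+12) = 24/36 = 0.667.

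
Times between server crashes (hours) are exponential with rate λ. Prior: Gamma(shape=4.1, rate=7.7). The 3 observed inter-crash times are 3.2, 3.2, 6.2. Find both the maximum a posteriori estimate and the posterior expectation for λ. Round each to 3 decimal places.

Σ times = 12.6. Posterior: Gamma(shape = 4.1+3 = 7.1, rate = 7.7+12.6 = 20.3).
Mode = (α−1)/β = 6.1/20.3 = 0.300.
Mean = α/β = 7.1/20.3 = 0.350.
Mean > mode: the posterior has a right tail.

MAP = 0.300; posterior mean = 0.350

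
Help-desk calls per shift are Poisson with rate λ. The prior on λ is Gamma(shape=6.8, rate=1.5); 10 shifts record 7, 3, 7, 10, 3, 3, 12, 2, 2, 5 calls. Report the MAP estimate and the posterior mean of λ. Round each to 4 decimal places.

Σ counts = 54. Posterior: Gamma(shape = 6.8+54 = 60.8, rate = 1.5+10 = 11.5).
Mode = (α−1)/β = 59.8/11.5 = 5.2000.
Mean = α/β = 60.8/11.5 = 5.2870.
Mean > mode: the posterior has a right tail.

MAP estimate = 5.2000, posterior mean = 5.2870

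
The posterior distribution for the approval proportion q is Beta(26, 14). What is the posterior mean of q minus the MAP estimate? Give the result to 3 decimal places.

-0.008

Mode = (26−1)/(26+14−2) = 25/38 = 0.658.
Mean = 26/(26+14) = 26/40 = 0.650.
Difference = 0.650 − 0.658 = -0.008.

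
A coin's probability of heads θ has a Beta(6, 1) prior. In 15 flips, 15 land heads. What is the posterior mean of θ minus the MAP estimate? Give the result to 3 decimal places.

-0.045

Posterior: Beta(6+15, 1+0) = Beta(21, 1).
Since β = 1 ≤ 1 and α > 1, the Beta density is monotone increasing on [0,1]; the mode is at 1.
Mean = 21/(21+1) = 0.955.
Difference = 0.955 − 1.000 = -0.045.
The mean is pulled below the mode by the posterior's left skew.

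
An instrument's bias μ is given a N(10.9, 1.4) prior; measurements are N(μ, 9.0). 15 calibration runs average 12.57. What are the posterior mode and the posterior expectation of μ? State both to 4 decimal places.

posterior mode = 12.0690, posterior expectation = 12.0690

Posterior for μ is Normal. Precision-weighted mean: (1/1.4·10.9 + 15/9.0·12.57) / (1/1.4 + 15/9.0) = 12.0690.
A Normal posterior is symmetric, so mode = mean.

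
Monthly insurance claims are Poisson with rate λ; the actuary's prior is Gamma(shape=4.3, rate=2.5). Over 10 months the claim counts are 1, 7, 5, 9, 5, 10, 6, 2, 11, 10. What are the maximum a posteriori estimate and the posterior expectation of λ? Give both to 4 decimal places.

Σ counts = 66. Posterior: Gamma(shape = 4.3+66 = 70.3, rate = 2.5+10 = 12.5).
Mode = (α−1)/β = 69.3/12.5 = 5.5440.
Mean = α/β = 70.3/12.5 = 5.6240.
The mean is pulled above the mode by the posterior's right skew.

MAP = 5.5440; posterior mean = 5.6240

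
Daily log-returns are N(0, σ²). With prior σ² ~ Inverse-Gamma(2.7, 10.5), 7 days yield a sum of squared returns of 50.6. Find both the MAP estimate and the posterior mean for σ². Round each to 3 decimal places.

σ²_MAP = 4.972, E[σ²|data] = 6.885

Posterior: Inverse-Gamma(shape = 2.7+7/2 = 6.2, scale = 10.5+50.6/2 = 35.8).
Mode = β/(α+1) = 35.8/7.2 = 4.972.
Mean = β/(α−1) = 35.8/5.2 = 6.885.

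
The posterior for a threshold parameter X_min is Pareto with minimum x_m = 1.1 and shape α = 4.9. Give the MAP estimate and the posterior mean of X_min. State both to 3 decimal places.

The Pareto density is strictly decreasing on [x_m, ∞), so the mode is x_m = 1.100.
Mean = α·x_m/(α−1) = 4.9·1.1/3.9 = 1.382.
Right-skewed posterior ⇒ mode < mean.

MAP = 1.100, posterior mean = 1.382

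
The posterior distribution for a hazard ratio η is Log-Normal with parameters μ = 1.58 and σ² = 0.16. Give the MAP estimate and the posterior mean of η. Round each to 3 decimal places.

MAP = 4.137, posterior mean = 5.259

Mode = exp(μ − σ²) = exp(1.42) = 4.137.
Mean = exp(μ + σ²/2) = exp(1.660) = 5.259.
Mean > mode: the posterior has a right tail.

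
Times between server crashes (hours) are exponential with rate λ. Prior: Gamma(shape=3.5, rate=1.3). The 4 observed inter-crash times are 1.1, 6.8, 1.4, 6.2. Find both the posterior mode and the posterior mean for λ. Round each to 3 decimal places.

λ_MAP = 0.387, E[λ|data] = 0.446

Σ times = 15.5. Posterior: Gamma(shape = 3.5+4 = 7.5, rate = 1.3+15.5 = 16.8).
Mode = (α−1)/β = 6.5/16.8 = 0.387.
Mean = α/β = 7.5/16.8 = 0.446.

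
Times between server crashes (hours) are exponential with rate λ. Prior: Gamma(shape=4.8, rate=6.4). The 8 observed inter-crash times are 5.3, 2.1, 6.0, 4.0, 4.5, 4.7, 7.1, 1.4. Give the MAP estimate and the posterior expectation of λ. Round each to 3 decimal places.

Σ times = 35.1. Posterior: Gamma(shape = 4.8+8 = 12.8, rate = 6.4+35.1 = 41.5).
Mode = (α−1)/β = 11.8/41.5 = 0.284.
Mean = α/β = 12.8/41.5 = 0.308.

MAP = 0.284, posterior mean = 0.308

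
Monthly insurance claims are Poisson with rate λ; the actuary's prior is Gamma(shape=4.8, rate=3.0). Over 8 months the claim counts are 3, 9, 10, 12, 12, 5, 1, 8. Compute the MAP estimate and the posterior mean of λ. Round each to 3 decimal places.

Σ counts = 60. Posterior: Gamma(shape = 4.8+60 = 64.8, rate = 3.0+8 = 11.0).
Mode = (α−1)/β = 63.8/11.0 = 5.800.
Mean = α/β = 64.8/11.0 = 5.891.
The mean is pulled above the mode by the posterior's right skew.

MAP estimate = 5.800, posterior mean = 5.891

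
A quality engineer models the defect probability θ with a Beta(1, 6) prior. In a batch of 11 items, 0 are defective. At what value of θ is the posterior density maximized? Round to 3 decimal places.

0.000

Posterior: Beta(1+0, 6+11) = Beta(1, 17).
Since α = 1 ≤ 1 and β > 1, the Beta density is monotone decreasing on [0,1]; the mode is at 0.
Mean = 1/(1+17) = 0.056.
This is the posterior mode — the MAP estimate.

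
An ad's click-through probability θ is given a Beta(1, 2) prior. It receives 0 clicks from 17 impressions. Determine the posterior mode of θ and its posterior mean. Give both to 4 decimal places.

MAP = 0.0000, posterior mean = 0.0500

Posterior: Beta(1+0, 2+17) = Beta(1, 19).
Since α = 1 ≤ 1 and β > 1, the Beta density is monotone decreasing on [0,1]; the mode is at 0.
Mean = 1/(1+19) = 0.0500.
The mean is pulled above the mode by the posterior's right skew.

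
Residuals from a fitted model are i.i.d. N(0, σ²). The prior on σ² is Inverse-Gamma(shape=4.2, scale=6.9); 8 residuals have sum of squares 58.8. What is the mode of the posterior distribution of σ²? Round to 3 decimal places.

3.946

Posterior: Inverse-Gamma(shape = 4.2+8/2 = 8.2, scale = 6.9+58.8/2 = 36.3).
Mode = β/(α+1) = 36.3/9.2 = 3.946.
Mean = β/(α−1) = 36.3/7.2 = 5.042.
This is the posterior mode — the MAP estimate.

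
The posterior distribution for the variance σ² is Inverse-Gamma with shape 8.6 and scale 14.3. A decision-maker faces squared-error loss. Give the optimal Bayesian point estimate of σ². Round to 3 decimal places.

1.882

Mode = β/(α+1) = 14.3/9.6 = 1.490.
Mean = β/(α−1) = 14.3/7.6 = 1.882.
Squared-error loss ⇒ the optimal estimator is the posterior mean.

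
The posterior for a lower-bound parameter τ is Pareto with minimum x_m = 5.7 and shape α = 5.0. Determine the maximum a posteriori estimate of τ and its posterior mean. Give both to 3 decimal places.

MAP = 5.700, posterior mean = 7.125

The Pareto density is strictly decreasing on [x_m, ∞), so the mode is x_m = 5.700.
Mean = α·x_m/(α−1) = 5.0·5.7/4.0 = 7.125.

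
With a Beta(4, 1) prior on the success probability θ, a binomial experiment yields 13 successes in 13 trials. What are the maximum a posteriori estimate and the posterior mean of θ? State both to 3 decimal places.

MAP = 1.000; posterior mean = 0.944

Posterior: Beta(4+13, 1+0) = Beta(17, 1).
Since β = 1 ≤ 1 and α > 1, the Beta density is monotone increasing on [0,1]; the mode is at 1.
Mean = 17/(17+1) = 0.944.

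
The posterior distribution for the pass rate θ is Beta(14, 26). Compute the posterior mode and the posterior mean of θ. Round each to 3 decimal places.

Mode = (14−1)/(14+26−2) = 13/38 = 0.342.
Mean = 14/(14+26) = 14/40 = 0.350.
Mean > mode: the posterior has a right tail.

posterior mode = 0.342, posterior mean = 0.350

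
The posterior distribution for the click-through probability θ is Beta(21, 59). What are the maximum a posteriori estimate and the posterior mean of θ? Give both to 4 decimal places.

MAP = 0.2564; posterior mean = 0.2625

Mode = (21−1)/(21+59−2) = 20/78 = 0.2564.
Mean = 21/(21+59) = 21/80 = 0.2625.
Mean > mode: the posterior has a right tail.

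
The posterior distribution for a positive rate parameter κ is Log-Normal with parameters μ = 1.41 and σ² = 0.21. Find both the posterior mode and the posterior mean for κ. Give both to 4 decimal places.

Mode = exp(μ − σ²) = exp(1.20) = 3.3201.
Mean = exp(μ + σ²/2) = exp(1.515) = 4.5494.

posterior mode = 3.3201, posterior mean = 4.5494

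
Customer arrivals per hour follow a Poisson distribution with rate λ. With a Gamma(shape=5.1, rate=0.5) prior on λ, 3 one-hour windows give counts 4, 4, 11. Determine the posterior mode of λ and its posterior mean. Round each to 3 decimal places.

Σ counts = 19. Posterior: Gamma(shape = 5.1+19 = 24.1, rate = 0.5+3 = 3.5).
Mode = (α−1)/β = 23.1/3.5 = 6.600.
Mean = α/β = 24.1/3.5 = 6.886.

MAP = 6.600; posterior mean = 6.886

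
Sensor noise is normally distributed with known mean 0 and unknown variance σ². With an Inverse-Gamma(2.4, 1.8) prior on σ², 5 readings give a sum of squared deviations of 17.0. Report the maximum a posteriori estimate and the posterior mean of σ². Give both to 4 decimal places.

MAP: 1.7458. Posterior mean: 2.6410.

Posterior: Inverse-Gamma(shape = 2.4+5/2 = 4.9, scale = 1.8+17.0/2 = 10.3).
Mode = β/(α+1) = 10.3/5.9 = 1.7458.
Mean = β/(α−1) = 10.3/3.9 = 2.6410.
Mean > mode: the posterior has a right tail.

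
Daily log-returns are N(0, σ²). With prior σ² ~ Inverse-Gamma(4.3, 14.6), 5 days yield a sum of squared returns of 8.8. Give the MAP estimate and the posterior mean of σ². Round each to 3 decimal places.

Posterior: Inverse-Gamma(shape = 4.3+5/2 = 6.8, scale = 14.6+8.8/2 = 19.0).
Mode = β/(α+1) = 19.0/7.8 = 2.436.
Mean = β/(α−1) = 19.0/5.8 = 3.276.
Right-skewed posterior ⇒ mode < mean.

MAP = 2.436; posterior mean = 3.276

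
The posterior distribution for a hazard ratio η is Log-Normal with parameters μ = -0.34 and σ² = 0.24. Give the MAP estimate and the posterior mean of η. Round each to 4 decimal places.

MAP: 0.5599. Posterior mean: 0.8025.

Mode = exp(μ − σ²) = exp(-0.58) = 0.5599.
Mean = exp(μ + σ²/2) = exp(-0.220) = 0.8025.
The mean is pulled above the mode by the posterior's right skew.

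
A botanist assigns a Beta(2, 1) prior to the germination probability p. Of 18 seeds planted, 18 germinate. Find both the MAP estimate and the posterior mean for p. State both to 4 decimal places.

Posterior: Beta(2+18, 1+0) = Beta(20, 1).
Since β = 1 ≤ 1 and α > 1, the Beta density is monotone increasing on [0,1]; the mode is at 1.
Mean = 20/(20+1) = 0.9524.

MAP estimate = 1.0000, posterior mean = 0.9524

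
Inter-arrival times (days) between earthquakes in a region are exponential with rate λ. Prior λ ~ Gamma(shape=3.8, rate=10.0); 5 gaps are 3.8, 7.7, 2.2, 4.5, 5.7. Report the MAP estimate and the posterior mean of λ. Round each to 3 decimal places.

Σ times = 23.9. Posterior: Gamma(shape = 3.8+5 = 8.8, rate = 10.0+23.9 = 33.9).
Mode = (α−1)/β = 7.8/33.9 = 0.230.
Mean = α/β = 8.8/33.9 = 0.260.

MAP = 0.230; posterior mean = 0.260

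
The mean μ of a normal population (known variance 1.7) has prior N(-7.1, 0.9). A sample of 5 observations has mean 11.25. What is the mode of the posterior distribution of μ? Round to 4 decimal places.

6.2185

Posterior for μ is Normal. Precision-weighted mean: (1/0.9·-7.1 + 5/1.7·11.25) / (1/0.9 + 5/1.7) = 6.2185.
A Normal posterior is symmetric, so mode = mean.
This is the posterior mode — the MAP estimate.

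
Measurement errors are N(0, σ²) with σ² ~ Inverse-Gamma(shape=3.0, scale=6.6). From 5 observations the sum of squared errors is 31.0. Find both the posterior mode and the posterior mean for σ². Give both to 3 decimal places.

posterior mode = 3.400, posterior mean = 4.911

Posterior: Inverse-Gamma(shape = 3.0+5/2 = 5.5, scale = 6.6+31.0/2 = 22.1).
Mode = β/(α+1) = 22.1/6.5 = 3.400.
Mean = β/(α−1) = 22.1/4.5 = 4.911.
Right-skewed posterior ⇒ mode < mean.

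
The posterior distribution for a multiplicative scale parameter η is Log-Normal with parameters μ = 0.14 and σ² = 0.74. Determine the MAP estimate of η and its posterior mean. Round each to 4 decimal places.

Mode = exp(μ − σ²) = exp(-0.60) = 0.5488.
Mean = exp(μ + σ²/2) = exp(0.510) = 1.6653.
The mean is pulled above the mode by the posterior's right skew.

MAP = 0.5488; posterior mean = 1.6653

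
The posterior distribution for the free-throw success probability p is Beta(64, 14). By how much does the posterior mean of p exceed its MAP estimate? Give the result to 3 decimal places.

-0.008

Mode = (64−1)/(64+14−2) = 63/76 = 0.829.
Mean = 64/(64+14) = 64/78 = 0.821.
Difference = 0.821 − 0.829 = -0.008.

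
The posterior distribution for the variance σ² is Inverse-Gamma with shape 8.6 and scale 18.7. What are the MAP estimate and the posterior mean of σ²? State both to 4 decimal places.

MAP: 1.9479. Posterior mean: 2.4605.

Mode = β/(α+1) = 18.7/9.6 = 1.9479.
Mean = β/(α−1) = 18.7/7.6 = 2.4605.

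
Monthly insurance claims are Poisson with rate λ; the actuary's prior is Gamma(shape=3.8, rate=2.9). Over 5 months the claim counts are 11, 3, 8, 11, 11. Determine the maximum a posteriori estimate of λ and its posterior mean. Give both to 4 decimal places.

maximum a posteriori estimate = 5.9241, posterior mean = 6.0506

Σ counts = 44. Posterior: Gamma(shape = 3.8+44 = 47.8, rate = 2.9+5 = 7.9).
Mode = (α−1)/β = 46.8/7.9 = 5.9241.
Mean = α/β = 47.8/7.9 = 6.0506.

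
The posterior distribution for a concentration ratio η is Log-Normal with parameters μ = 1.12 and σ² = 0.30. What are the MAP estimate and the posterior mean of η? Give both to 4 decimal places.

Mode = exp(μ − σ²) = exp(0.82) = 2.2705.
Mean = exp(μ + σ²/2) = exp(1.270) = 3.5609.
The posterior is right-skewed, so the mean exceeds the mode.

η_MAP = 2.2705, E[η|data] = 3.5609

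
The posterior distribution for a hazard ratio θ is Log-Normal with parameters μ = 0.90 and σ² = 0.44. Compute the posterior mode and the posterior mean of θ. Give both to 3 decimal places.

Mode = exp(μ − σ²) = exp(0.46) = 1.584.
Mean = exp(μ + σ²/2) = exp(1.120) = 3.065.

MAP = 1.584, posterior mean = 3.065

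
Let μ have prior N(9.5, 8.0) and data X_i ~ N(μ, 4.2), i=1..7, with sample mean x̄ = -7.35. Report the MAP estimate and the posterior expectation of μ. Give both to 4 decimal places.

Posterior for μ is Normal. Precision-weighted mean: (1/8.0·9.5 + 7/4.2·-7.35) / (1/8.0 + 7/4.2) = -6.1744.
A Normal posterior is symmetric, so mode = mean.

MAP = -6.1744; posterior mean = -6.1744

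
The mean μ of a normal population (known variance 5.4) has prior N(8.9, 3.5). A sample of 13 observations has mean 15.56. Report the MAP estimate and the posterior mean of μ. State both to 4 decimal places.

Posterior for μ is Normal. Precision-weighted mean: (1/3.5·8.9 + 13/5.4·15.56) / (1/3.5 + 13/5.4) = 14.8534.
A Normal posterior is symmetric, so mode = mean.

μ_MAP = 14.8534, E[μ|data] = 14.8534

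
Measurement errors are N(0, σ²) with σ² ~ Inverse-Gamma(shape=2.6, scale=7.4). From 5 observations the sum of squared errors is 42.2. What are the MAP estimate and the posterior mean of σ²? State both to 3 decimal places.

Posterior: Inverse-Gamma(shape = 2.6+5/2 = 5.1, scale = 7.4+42.2/2 = 28.5).
Mode = β/(α+1) = 28.5/6.1 = 4.672.
Mean = β/(α−1) = 28.5/4.1 = 6.951.
Right-skewed posterior ⇒ mode < mean.

MAP = 4.672; posterior mean = 6.951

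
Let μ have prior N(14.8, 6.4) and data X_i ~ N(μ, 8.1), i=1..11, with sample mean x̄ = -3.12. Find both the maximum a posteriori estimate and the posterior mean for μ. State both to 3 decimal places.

Posterior for μ is Normal. Precision-weighted mean: (1/6.4·14.8 + 11/8.1·-3.12) / (1/6.4 + 11/8.1) = -1.271.
A Normal posterior is symmetric, so mode = mean.

MAP = -1.271; posterior mean = -1.271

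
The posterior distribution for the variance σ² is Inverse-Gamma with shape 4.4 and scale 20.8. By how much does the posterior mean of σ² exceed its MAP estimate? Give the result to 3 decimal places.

Mode = β/(α+1) = 20.8/5.4 = 3.852.
Mean = β/(α−1) = 20.8/3.4 = 6.118.
Difference = 6.118 − 3.852 = 2.266.

2.266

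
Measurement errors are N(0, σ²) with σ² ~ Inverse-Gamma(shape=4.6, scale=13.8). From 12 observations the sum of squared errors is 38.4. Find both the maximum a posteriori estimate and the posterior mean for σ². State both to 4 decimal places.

Posterior: Inverse-Gamma(shape = 4.6+12/2 = 10.6, scale = 13.8+38.4/2 = 33.0).
Mode = β/(α+1) = 33.0/11.6 = 2.8448.
Mean = β/(α−1) = 33.0/9.6 = 3.4375.

MAP = 2.8448; posterior mean = 3.4375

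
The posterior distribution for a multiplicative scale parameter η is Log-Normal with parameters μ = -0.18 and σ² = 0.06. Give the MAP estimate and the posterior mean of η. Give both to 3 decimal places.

MAP = 0.787, posterior mean = 0.861

Mode = exp(μ − σ²) = exp(-0.24) = 0.787.
Mean = exp(μ + σ²/2) = exp(-0.150) = 0.861.
The posterior is right-skewed, so the mean exceeds the mode.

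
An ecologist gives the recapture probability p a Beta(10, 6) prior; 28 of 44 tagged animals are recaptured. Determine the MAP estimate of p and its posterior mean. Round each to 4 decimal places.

MAP = 0.6379; posterior mean = 0.6333

Posterior: Beta(10+28, 6+16) = Beta(38, 22).
Mode = (38−1)/(38+22−2) = 37/58 = 0.6379.
Mean = 38/(38+22) = 38/60 = 0.6333.
Left-skewed posterior ⇒ mean < mode.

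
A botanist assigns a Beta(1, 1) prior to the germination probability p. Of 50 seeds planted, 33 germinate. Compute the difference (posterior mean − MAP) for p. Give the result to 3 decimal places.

Posterior: Beta(1+33, 1+17) = Beta(34, 18).
Mode = (34−1)/(34+18−2) = 33/50 = 0.660.
Mean = 34/(34+18) = 34/52 = 0.654.
Difference = 0.654 − 0.660 = -0.006.

-0.006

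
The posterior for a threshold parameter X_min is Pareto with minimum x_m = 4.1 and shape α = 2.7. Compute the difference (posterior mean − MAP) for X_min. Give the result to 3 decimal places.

The Pareto density is strictly decreasing on [x_m, ∞), so the mode is x_m = 4.100.
Mean = α·x_m/(α−1) = 2.7·4.1/1.7 = 6.512.
Difference = 6.512 − 4.100 = 2.412.
The mean is pulled above the mode by the posterior's right skew.

2.412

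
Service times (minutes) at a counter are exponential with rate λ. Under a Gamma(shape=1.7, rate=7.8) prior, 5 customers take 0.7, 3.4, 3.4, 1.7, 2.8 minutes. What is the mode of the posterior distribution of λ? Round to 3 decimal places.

0.288

Σ times = 12.0. Posterior: Gamma(shape = 1.7+5 = 6.7, rate = 7.8+12.0 = 19.8).
Mode = (α−1)/β = 5.7/19.8 = 0.288.
Mean = α/β = 6.7/19.8 = 0.338.
This is the posterior mode — the MAP estimate.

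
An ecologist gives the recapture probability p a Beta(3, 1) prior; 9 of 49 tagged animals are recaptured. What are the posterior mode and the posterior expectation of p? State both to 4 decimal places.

posterior mode = 0.2157, posterior expectation = 0.2264

Posterior: Beta(3+9, 1+40) = Beta(12, 41).
Mode = (12−1)/(12+41−2) = 11/51 = 0.2157.
Mean = 12/(12+41) = 12/53 = 0.2264.
The posterior is right-skewed, so the mean exceeds the mode.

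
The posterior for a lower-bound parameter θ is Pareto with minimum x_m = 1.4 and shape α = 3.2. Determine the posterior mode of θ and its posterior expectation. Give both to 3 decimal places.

MAP = 1.400, posterior mean = 2.036

The Pareto density is strictly decreasing on [x_m, ∞), so the mode is x_m = 1.400.
Mean = α·x_m/(α−1) = 3.2·1.4/2.2 = 2.036.
The mean is pulled above the mode by the posterior's right skew.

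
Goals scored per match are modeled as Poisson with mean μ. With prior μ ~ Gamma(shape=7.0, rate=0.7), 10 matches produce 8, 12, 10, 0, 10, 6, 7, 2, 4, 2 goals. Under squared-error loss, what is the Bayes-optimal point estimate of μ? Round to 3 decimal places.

6.355

Σ counts = 61. Posterior: Gamma(shape = 7.0+61 = 68.0, rate = 0.7+10 = 10.7).
Mode = (α−1)/β = 67.0/10.7 = 6.262.
Mean = α/β = 68.0/10.7 = 6.355.
Squared-error loss ⇒ the optimal estimator is the posterior mean.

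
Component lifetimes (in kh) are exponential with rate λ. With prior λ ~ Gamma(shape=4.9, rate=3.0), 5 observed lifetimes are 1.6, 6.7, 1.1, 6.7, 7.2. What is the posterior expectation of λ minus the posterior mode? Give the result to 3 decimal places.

Σ times = 23.3. Posterior: Gamma(shape = 4.9+5 = 9.9, rate = 3.0+23.3 = 26.3).
Mode = (α−1)/β = 8.9/26.3 = 0.338.
Mean = α/β = 9.9/26.3 = 0.376.
Difference = 0.376 − 0.338 = 0.038.
Mean > mode: the posterior has a right tail.

0.038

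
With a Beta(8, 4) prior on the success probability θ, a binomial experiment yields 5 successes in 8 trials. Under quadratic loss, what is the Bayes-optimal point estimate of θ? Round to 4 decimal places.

Posterior: Beta(8+5, 4+3) = Beta(13, 7).
Mode = (13−1)/(13+7−2) = 12/18 = 0.6667.
Mean = 13/(13+7) = 13/20 = 0.6500.
Quadratic loss ⇒ the optimal estimator is the posterior mean.

0.6500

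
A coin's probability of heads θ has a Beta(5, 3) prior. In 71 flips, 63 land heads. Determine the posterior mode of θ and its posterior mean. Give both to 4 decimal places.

posterior mode = 0.8701, posterior mean = 0.8608

Posterior: Beta(5+63, 3+8) = Beta(68, 11).
Mode = (68−1)/(68+11−2) = 67/77 = 0.8701.
Mean = 68/(68+11) = 68/79 = 0.8608.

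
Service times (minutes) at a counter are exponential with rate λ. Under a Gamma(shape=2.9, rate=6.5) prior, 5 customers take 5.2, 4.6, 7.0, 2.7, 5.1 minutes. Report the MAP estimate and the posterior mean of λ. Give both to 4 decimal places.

Σ times = 24.6. Posterior: Gamma(shape = 2.9+5 = 7.9, rate = 6.5+24.6 = 31.1).
Mode = (α−1)/β = 6.9/31.1 = 0.2219.
Mean = α/β = 7.9/31.1 = 0.2540.

MAP: 0.2219. Posterior mean: 0.2540.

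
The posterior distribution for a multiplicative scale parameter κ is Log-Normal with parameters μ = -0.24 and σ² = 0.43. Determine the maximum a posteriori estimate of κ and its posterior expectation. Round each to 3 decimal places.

Mode = exp(μ − σ²) = exp(-0.67) = 0.512.
Mean = exp(μ + σ²/2) = exp(-0.025) = 0.975.

MAP: 0.512. Posterior mean: 0.975.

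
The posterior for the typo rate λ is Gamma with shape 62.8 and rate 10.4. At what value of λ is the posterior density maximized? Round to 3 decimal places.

5.942

Mode = (α−1)/β = 61.8/10.4 = 5.942.
Mean = α/β = 62.8/10.4 = 6.038.
This is the posterior mode — the MAP estimate.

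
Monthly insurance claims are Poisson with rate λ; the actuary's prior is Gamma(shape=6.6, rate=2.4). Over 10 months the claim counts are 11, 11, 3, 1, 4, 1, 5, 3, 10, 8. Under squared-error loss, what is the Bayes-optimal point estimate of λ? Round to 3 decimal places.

5.129

Σ counts = 57. Posterior: Gamma(shape = 6.6+57 = 63.6, rate = 2.4+10 = 12.4).
Mode = (α−1)/β = 62.6/12.4 = 5.048.
Mean = α/β = 63.6/12.4 = 5.129.
Squared-error loss ⇒ the optimal estimator is the posterior mean.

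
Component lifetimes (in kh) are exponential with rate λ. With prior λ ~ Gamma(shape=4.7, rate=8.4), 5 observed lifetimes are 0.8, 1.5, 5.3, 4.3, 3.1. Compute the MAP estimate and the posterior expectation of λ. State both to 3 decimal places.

Σ times = 15.0. Posterior: Gamma(shape = 4.7+5 = 9.7, rate = 8.4+15.0 = 23.4).
Mode = (α−1)/β = 8.7/23.4 = 0.372.
Mean = α/β = 9.7/23.4 = 0.415.

MAP = 0.372; posterior mean = 0.415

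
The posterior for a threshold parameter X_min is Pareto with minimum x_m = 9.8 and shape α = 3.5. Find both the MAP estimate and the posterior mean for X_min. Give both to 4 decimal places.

The Pareto density is strictly decreasing on [x_m, ∞), so the mode is x_m = 9.8000.
Mean = α·x_m/(α−1) = 3.5·9.8/2.5 = 13.7200.
The posterior is right-skewed, so the mean exceeds the mode.

MAP = 9.8000, posterior mean = 13.7200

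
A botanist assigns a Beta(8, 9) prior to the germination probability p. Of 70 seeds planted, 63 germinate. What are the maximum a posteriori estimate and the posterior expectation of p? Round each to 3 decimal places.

maximum a posteriori estimate = 0.824, posterior expectation = 0.816

Posterior: Beta(8+63, 9+7) = Beta(71, 16).
Mode = (71−1)/(71+16−2) = 70/85 = 0.824.
Mean = 71/(71+16) = 71/87 = 0.816.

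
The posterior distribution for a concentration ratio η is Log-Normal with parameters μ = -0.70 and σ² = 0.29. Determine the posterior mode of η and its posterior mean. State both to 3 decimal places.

Mode = exp(μ − σ²) = exp(-0.99) = 0.372.
Mean = exp(μ + σ²/2) = exp(-0.555) = 0.574.
Mean > mode: the posterior has a right tail.

MAP: 0.372. Posterior mean: 0.574.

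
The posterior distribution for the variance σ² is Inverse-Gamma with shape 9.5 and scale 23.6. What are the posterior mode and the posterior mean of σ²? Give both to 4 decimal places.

MAP = 2.2476; posterior mean = 2.7765

Mode = β/(α+1) = 23.6/10.5 = 2.2476.
Mean = β/(α−1) = 23.6/8.5 = 2.7765.
Right-skewed posterior ⇒ mode < mean.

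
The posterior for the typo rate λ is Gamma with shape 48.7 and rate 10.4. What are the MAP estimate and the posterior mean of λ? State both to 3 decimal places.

Mode = (α−1)/β = 47.7/10.4 = 4.587.
Mean = α/β = 48.7/10.4 = 4.683.

MAP: 4.587. Posterior mean: 4.683.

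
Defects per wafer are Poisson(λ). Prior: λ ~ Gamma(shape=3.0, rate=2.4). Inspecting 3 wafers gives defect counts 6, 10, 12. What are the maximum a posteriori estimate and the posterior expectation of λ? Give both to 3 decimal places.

Σ counts = 28. Posterior: Gamma(shape = 3.0+28 = 31.0, rate = 2.4+3 = 5.4).
Mode = (α−1)/β = 30.0/5.4 = 5.556.
Mean = α/β = 31.0/5.4 = 5.741.
The posterior is right-skewed, so the mean exceeds the mode.

MAP = 5.556; posterior mean = 5.741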